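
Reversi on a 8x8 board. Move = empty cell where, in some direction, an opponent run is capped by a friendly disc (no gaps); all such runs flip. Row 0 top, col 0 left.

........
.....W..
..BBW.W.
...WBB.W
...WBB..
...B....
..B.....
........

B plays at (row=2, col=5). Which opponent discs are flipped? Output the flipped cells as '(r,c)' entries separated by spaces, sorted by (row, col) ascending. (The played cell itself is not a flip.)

Dir NW: first cell '.' (not opp) -> no flip
Dir N: opp run (1,5), next='.' -> no flip
Dir NE: first cell '.' (not opp) -> no flip
Dir W: opp run (2,4) capped by B -> flip
Dir E: opp run (2,6), next='.' -> no flip
Dir SW: first cell 'B' (not opp) -> no flip
Dir S: first cell 'B' (not opp) -> no flip
Dir SE: first cell '.' (not opp) -> no flip

Answer: (2,4)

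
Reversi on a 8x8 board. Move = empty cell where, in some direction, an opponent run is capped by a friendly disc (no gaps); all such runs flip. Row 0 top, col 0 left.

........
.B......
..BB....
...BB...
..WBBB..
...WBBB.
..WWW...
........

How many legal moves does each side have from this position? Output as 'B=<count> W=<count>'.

Answer: B=7 W=6

Derivation:
-- B to move --
(3,1): no bracket -> illegal
(3,2): no bracket -> illegal
(4,1): flips 1 -> legal
(5,1): flips 1 -> legal
(5,2): flips 1 -> legal
(6,1): no bracket -> illegal
(6,5): no bracket -> illegal
(7,1): flips 2 -> legal
(7,2): flips 1 -> legal
(7,3): flips 3 -> legal
(7,4): flips 1 -> legal
(7,5): no bracket -> illegal
B mobility = 7
-- W to move --
(0,0): no bracket -> illegal
(0,1): no bracket -> illegal
(0,2): no bracket -> illegal
(1,0): no bracket -> illegal
(1,2): no bracket -> illegal
(1,3): flips 3 -> legal
(1,4): no bracket -> illegal
(2,0): no bracket -> illegal
(2,1): no bracket -> illegal
(2,4): flips 4 -> legal
(2,5): no bracket -> illegal
(3,1): no bracket -> illegal
(3,2): no bracket -> illegal
(3,5): flips 1 -> legal
(3,6): flips 2 -> legal
(4,6): flips 4 -> legal
(4,7): no bracket -> illegal
(5,2): no bracket -> illegal
(5,7): flips 3 -> legal
(6,5): no bracket -> illegal
(6,6): no bracket -> illegal
(6,7): no bracket -> illegal
W mobility = 6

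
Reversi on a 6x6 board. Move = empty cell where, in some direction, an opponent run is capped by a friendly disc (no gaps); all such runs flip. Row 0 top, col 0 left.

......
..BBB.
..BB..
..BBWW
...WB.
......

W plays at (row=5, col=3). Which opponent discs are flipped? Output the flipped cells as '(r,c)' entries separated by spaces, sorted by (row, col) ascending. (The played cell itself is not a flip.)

Dir NW: first cell '.' (not opp) -> no flip
Dir N: first cell 'W' (not opp) -> no flip
Dir NE: opp run (4,4) capped by W -> flip
Dir W: first cell '.' (not opp) -> no flip
Dir E: first cell '.' (not opp) -> no flip
Dir SW: edge -> no flip
Dir S: edge -> no flip
Dir SE: edge -> no flip

Answer: (4,4)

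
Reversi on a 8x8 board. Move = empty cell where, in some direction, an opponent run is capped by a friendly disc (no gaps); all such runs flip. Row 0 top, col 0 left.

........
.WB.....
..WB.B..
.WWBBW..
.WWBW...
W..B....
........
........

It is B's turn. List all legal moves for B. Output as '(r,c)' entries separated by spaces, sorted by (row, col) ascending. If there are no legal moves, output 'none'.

Answer: (0,0) (1,0) (2,0) (2,1) (2,6) (3,0) (3,6) (4,0) (4,5) (5,1) (5,2) (5,4) (5,5)

Derivation:
(0,0): flips 2 -> legal
(0,1): no bracket -> illegal
(0,2): no bracket -> illegal
(1,0): flips 1 -> legal
(1,3): no bracket -> illegal
(2,0): flips 2 -> legal
(2,1): flips 2 -> legal
(2,4): no bracket -> illegal
(2,6): flips 2 -> legal
(3,0): flips 2 -> legal
(3,6): flips 1 -> legal
(4,0): flips 2 -> legal
(4,5): flips 2 -> legal
(4,6): no bracket -> illegal
(5,1): flips 1 -> legal
(5,2): flips 3 -> legal
(5,4): flips 1 -> legal
(5,5): flips 1 -> legal
(6,0): no bracket -> illegal
(6,1): no bracket -> illegal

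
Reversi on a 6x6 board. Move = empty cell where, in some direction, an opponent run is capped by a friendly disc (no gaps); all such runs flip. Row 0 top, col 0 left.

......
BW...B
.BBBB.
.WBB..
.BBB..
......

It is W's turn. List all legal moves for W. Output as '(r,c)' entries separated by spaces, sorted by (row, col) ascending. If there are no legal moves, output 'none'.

Answer: (1,3) (3,4) (4,4) (5,1) (5,3)

Derivation:
(0,0): no bracket -> illegal
(0,1): no bracket -> illegal
(0,4): no bracket -> illegal
(0,5): no bracket -> illegal
(1,2): no bracket -> illegal
(1,3): flips 1 -> legal
(1,4): no bracket -> illegal
(2,0): no bracket -> illegal
(2,5): no bracket -> illegal
(3,0): no bracket -> illegal
(3,4): flips 2 -> legal
(3,5): no bracket -> illegal
(4,0): no bracket -> illegal
(4,4): flips 2 -> legal
(5,0): no bracket -> illegal
(5,1): flips 1 -> legal
(5,2): no bracket -> illegal
(5,3): flips 1 -> legal
(5,4): no bracket -> illegal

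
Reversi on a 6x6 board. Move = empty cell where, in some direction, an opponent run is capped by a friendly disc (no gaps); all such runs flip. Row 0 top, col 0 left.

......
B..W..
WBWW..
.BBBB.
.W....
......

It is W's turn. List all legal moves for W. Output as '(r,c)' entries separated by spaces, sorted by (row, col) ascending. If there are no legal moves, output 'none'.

Answer: (0,0) (1,1) (4,0) (4,2) (4,3) (4,4) (4,5)

Derivation:
(0,0): flips 1 -> legal
(0,1): no bracket -> illegal
(1,1): flips 2 -> legal
(1,2): no bracket -> illegal
(2,4): no bracket -> illegal
(2,5): no bracket -> illegal
(3,0): no bracket -> illegal
(3,5): no bracket -> illegal
(4,0): flips 1 -> legal
(4,2): flips 2 -> legal
(4,3): flips 1 -> legal
(4,4): flips 1 -> legal
(4,5): flips 1 -> legal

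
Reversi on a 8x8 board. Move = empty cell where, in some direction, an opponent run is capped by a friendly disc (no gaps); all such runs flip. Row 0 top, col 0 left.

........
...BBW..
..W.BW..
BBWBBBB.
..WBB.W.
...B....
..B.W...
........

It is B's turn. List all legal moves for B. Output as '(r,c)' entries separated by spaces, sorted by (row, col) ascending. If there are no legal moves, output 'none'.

Answer: (0,5) (0,6) (1,1) (1,6) (2,1) (2,6) (4,1) (5,1) (5,6) (5,7) (7,5)

Derivation:
(0,4): no bracket -> illegal
(0,5): flips 2 -> legal
(0,6): flips 1 -> legal
(1,1): flips 1 -> legal
(1,2): no bracket -> illegal
(1,6): flips 2 -> legal
(2,1): flips 1 -> legal
(2,3): no bracket -> illegal
(2,6): flips 1 -> legal
(3,7): no bracket -> illegal
(4,1): flips 1 -> legal
(4,5): no bracket -> illegal
(4,7): no bracket -> illegal
(5,1): flips 1 -> legal
(5,2): no bracket -> illegal
(5,4): no bracket -> illegal
(5,5): no bracket -> illegal
(5,6): flips 1 -> legal
(5,7): flips 1 -> legal
(6,3): no bracket -> illegal
(6,5): no bracket -> illegal
(7,3): no bracket -> illegal
(7,4): no bracket -> illegal
(7,5): flips 1 -> legal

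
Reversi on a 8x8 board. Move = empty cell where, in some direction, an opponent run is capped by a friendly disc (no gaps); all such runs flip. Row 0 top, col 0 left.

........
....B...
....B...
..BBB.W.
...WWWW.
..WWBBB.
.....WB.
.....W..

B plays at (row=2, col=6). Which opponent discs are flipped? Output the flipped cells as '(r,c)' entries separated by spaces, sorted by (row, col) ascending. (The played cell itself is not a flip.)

Answer: (3,6) (4,6)

Derivation:
Dir NW: first cell '.' (not opp) -> no flip
Dir N: first cell '.' (not opp) -> no flip
Dir NE: first cell '.' (not opp) -> no flip
Dir W: first cell '.' (not opp) -> no flip
Dir E: first cell '.' (not opp) -> no flip
Dir SW: first cell '.' (not opp) -> no flip
Dir S: opp run (3,6) (4,6) capped by B -> flip
Dir SE: first cell '.' (not opp) -> no flip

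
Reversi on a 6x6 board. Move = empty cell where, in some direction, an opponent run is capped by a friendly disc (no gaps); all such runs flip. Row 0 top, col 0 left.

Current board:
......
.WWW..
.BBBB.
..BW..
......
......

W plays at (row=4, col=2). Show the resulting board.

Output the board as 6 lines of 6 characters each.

Place W at (4,2); scan 8 dirs for brackets.
Dir NW: first cell '.' (not opp) -> no flip
Dir N: opp run (3,2) (2,2) capped by W -> flip
Dir NE: first cell 'W' (not opp) -> no flip
Dir W: first cell '.' (not opp) -> no flip
Dir E: first cell '.' (not opp) -> no flip
Dir SW: first cell '.' (not opp) -> no flip
Dir S: first cell '.' (not opp) -> no flip
Dir SE: first cell '.' (not opp) -> no flip
All flips: (2,2) (3,2)

Answer: ......
.WWW..
.BWBB.
..WW..
..W...
......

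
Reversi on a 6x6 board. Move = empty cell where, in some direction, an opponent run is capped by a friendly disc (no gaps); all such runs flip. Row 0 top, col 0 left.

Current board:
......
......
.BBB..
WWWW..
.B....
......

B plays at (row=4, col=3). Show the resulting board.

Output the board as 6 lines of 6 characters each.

Place B at (4,3); scan 8 dirs for brackets.
Dir NW: opp run (3,2) capped by B -> flip
Dir N: opp run (3,3) capped by B -> flip
Dir NE: first cell '.' (not opp) -> no flip
Dir W: first cell '.' (not opp) -> no flip
Dir E: first cell '.' (not opp) -> no flip
Dir SW: first cell '.' (not opp) -> no flip
Dir S: first cell '.' (not opp) -> no flip
Dir SE: first cell '.' (not opp) -> no flip
All flips: (3,2) (3,3)

Answer: ......
......
.BBB..
WWBB..
.B.B..
......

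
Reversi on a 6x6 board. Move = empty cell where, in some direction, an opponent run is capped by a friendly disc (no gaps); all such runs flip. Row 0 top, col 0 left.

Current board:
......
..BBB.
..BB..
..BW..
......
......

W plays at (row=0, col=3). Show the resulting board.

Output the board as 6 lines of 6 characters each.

Answer: ...W..
..BWB.
..BW..
..BW..
......
......

Derivation:
Place W at (0,3); scan 8 dirs for brackets.
Dir NW: edge -> no flip
Dir N: edge -> no flip
Dir NE: edge -> no flip
Dir W: first cell '.' (not opp) -> no flip
Dir E: first cell '.' (not opp) -> no flip
Dir SW: opp run (1,2), next='.' -> no flip
Dir S: opp run (1,3) (2,3) capped by W -> flip
Dir SE: opp run (1,4), next='.' -> no flip
All flips: (1,3) (2,3)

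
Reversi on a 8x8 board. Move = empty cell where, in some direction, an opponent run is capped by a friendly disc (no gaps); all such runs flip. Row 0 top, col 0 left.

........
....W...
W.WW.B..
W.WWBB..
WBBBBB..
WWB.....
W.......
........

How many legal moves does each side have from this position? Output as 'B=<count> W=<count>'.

-- B to move --
(0,3): flips 1 -> legal
(0,4): no bracket -> illegal
(0,5): flips 3 -> legal
(1,0): no bracket -> illegal
(1,1): flips 2 -> legal
(1,2): flips 3 -> legal
(1,3): flips 2 -> legal
(1,5): no bracket -> illegal
(2,1): flips 1 -> legal
(2,4): flips 1 -> legal
(3,1): flips 2 -> legal
(6,1): flips 1 -> legal
(6,2): no bracket -> illegal
(7,0): no bracket -> illegal
(7,1): no bracket -> illegal
B mobility = 9
-- W to move --
(1,5): no bracket -> illegal
(1,6): no bracket -> illegal
(2,4): no bracket -> illegal
(2,6): no bracket -> illegal
(3,1): flips 1 -> legal
(3,6): flips 3 -> legal
(4,6): flips 5 -> legal
(5,3): flips 2 -> legal
(5,4): flips 1 -> legal
(5,5): flips 1 -> legal
(5,6): flips 2 -> legal
(6,1): no bracket -> illegal
(6,2): flips 2 -> legal
(6,3): flips 2 -> legal
W mobility = 9

Answer: B=9 W=9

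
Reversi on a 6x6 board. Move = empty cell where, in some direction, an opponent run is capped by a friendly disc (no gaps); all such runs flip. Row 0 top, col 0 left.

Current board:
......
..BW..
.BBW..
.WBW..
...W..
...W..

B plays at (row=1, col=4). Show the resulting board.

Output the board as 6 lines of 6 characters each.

Answer: ......
..BBB.
.BBB..
.WBW..
...W..
...W..

Derivation:
Place B at (1,4); scan 8 dirs for brackets.
Dir NW: first cell '.' (not opp) -> no flip
Dir N: first cell '.' (not opp) -> no flip
Dir NE: first cell '.' (not opp) -> no flip
Dir W: opp run (1,3) capped by B -> flip
Dir E: first cell '.' (not opp) -> no flip
Dir SW: opp run (2,3) capped by B -> flip
Dir S: first cell '.' (not opp) -> no flip
Dir SE: first cell '.' (not opp) -> no flip
All flips: (1,3) (2,3)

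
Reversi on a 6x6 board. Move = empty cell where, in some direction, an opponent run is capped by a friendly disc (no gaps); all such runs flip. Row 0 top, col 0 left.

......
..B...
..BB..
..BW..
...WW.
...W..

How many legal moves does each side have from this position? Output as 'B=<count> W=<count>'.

Answer: B=3 W=4

Derivation:
-- B to move --
(2,4): no bracket -> illegal
(3,4): flips 1 -> legal
(3,5): no bracket -> illegal
(4,2): no bracket -> illegal
(4,5): no bracket -> illegal
(5,2): no bracket -> illegal
(5,4): flips 1 -> legal
(5,5): flips 2 -> legal
B mobility = 3
-- W to move --
(0,1): no bracket -> illegal
(0,2): no bracket -> illegal
(0,3): no bracket -> illegal
(1,1): flips 1 -> legal
(1,3): flips 1 -> legal
(1,4): no bracket -> illegal
(2,1): flips 1 -> legal
(2,4): no bracket -> illegal
(3,1): flips 1 -> legal
(3,4): no bracket -> illegal
(4,1): no bracket -> illegal
(4,2): no bracket -> illegal
W mobility = 4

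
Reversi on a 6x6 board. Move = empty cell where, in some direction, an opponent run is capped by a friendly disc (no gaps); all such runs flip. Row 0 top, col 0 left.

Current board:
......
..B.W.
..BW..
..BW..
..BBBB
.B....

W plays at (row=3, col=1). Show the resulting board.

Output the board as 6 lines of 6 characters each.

Place W at (3,1); scan 8 dirs for brackets.
Dir NW: first cell '.' (not opp) -> no flip
Dir N: first cell '.' (not opp) -> no flip
Dir NE: opp run (2,2), next='.' -> no flip
Dir W: first cell '.' (not opp) -> no flip
Dir E: opp run (3,2) capped by W -> flip
Dir SW: first cell '.' (not opp) -> no flip
Dir S: first cell '.' (not opp) -> no flip
Dir SE: opp run (4,2), next='.' -> no flip
All flips: (3,2)

Answer: ......
..B.W.
..BW..
.WWW..
..BBBB
.B....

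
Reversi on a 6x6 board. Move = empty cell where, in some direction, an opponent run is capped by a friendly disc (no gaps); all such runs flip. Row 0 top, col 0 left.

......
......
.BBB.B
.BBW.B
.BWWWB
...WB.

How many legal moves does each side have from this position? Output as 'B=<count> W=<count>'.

-- B to move --
(2,4): no bracket -> illegal
(3,4): flips 2 -> legal
(5,1): no bracket -> illegal
(5,2): flips 2 -> legal
(5,5): flips 2 -> legal
B mobility = 3
-- W to move --
(1,0): flips 2 -> legal
(1,1): flips 1 -> legal
(1,2): flips 2 -> legal
(1,3): flips 1 -> legal
(1,4): no bracket -> illegal
(1,5): no bracket -> illegal
(2,0): flips 1 -> legal
(2,4): no bracket -> illegal
(3,0): flips 2 -> legal
(3,4): no bracket -> illegal
(4,0): flips 1 -> legal
(5,0): no bracket -> illegal
(5,1): no bracket -> illegal
(5,2): no bracket -> illegal
(5,5): flips 1 -> legal
W mobility = 8

Answer: B=3 W=8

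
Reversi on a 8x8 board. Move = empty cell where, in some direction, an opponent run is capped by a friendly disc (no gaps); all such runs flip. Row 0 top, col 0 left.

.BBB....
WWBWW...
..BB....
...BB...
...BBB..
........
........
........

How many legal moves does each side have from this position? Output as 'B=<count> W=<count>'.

Answer: B=8 W=4

Derivation:
-- B to move --
(0,0): flips 1 -> legal
(0,4): flips 1 -> legal
(0,5): flips 1 -> legal
(1,5): flips 2 -> legal
(2,0): flips 1 -> legal
(2,1): flips 1 -> legal
(2,4): flips 1 -> legal
(2,5): flips 1 -> legal
B mobility = 8
-- W to move --
(0,0): no bracket -> illegal
(0,4): no bracket -> illegal
(2,1): no bracket -> illegal
(2,4): no bracket -> illegal
(2,5): no bracket -> illegal
(3,1): flips 1 -> legal
(3,2): flips 1 -> legal
(3,5): no bracket -> illegal
(3,6): no bracket -> illegal
(4,2): no bracket -> illegal
(4,6): no bracket -> illegal
(5,2): no bracket -> illegal
(5,3): flips 3 -> legal
(5,4): no bracket -> illegal
(5,5): flips 3 -> legal
(5,6): no bracket -> illegal
W mobility = 4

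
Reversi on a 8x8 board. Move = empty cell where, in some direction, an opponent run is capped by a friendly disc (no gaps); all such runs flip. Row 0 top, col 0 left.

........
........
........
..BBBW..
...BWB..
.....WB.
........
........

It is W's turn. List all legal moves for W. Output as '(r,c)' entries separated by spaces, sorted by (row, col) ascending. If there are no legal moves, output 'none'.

(2,1): no bracket -> illegal
(2,2): flips 1 -> legal
(2,3): no bracket -> illegal
(2,4): flips 1 -> legal
(2,5): no bracket -> illegal
(3,1): flips 3 -> legal
(3,6): no bracket -> illegal
(4,1): no bracket -> illegal
(4,2): flips 1 -> legal
(4,6): flips 1 -> legal
(4,7): no bracket -> illegal
(5,2): no bracket -> illegal
(5,3): no bracket -> illegal
(5,4): no bracket -> illegal
(5,7): flips 1 -> legal
(6,5): no bracket -> illegal
(6,6): no bracket -> illegal
(6,7): no bracket -> illegal

Answer: (2,2) (2,4) (3,1) (4,2) (4,6) (5,7)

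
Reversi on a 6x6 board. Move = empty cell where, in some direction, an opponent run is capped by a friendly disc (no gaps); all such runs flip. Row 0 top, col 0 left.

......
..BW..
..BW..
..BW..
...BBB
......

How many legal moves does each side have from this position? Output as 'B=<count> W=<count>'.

-- B to move --
(0,2): no bracket -> illegal
(0,3): flips 3 -> legal
(0,4): flips 1 -> legal
(1,4): flips 2 -> legal
(2,4): flips 1 -> legal
(3,4): flips 2 -> legal
(4,2): no bracket -> illegal
B mobility = 5
-- W to move --
(0,1): flips 1 -> legal
(0,2): no bracket -> illegal
(0,3): no bracket -> illegal
(1,1): flips 2 -> legal
(2,1): flips 1 -> legal
(3,1): flips 2 -> legal
(3,4): no bracket -> illegal
(3,5): no bracket -> illegal
(4,1): flips 1 -> legal
(4,2): no bracket -> illegal
(5,2): no bracket -> illegal
(5,3): flips 1 -> legal
(5,4): no bracket -> illegal
(5,5): flips 1 -> legal
W mobility = 7

Answer: B=5 W=7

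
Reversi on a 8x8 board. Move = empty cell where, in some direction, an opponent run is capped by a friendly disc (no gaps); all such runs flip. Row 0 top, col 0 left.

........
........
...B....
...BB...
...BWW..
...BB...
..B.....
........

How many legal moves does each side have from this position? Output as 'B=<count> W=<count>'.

-- B to move --
(3,5): flips 1 -> legal
(3,6): flips 1 -> legal
(4,6): flips 2 -> legal
(5,5): flips 1 -> legal
(5,6): flips 1 -> legal
B mobility = 5
-- W to move --
(1,2): flips 2 -> legal
(1,3): no bracket -> illegal
(1,4): no bracket -> illegal
(2,2): flips 1 -> legal
(2,4): flips 1 -> legal
(2,5): no bracket -> illegal
(3,2): no bracket -> illegal
(3,5): no bracket -> illegal
(4,2): flips 1 -> legal
(5,1): no bracket -> illegal
(5,2): no bracket -> illegal
(5,5): no bracket -> illegal
(6,1): no bracket -> illegal
(6,3): flips 1 -> legal
(6,4): flips 1 -> legal
(6,5): no bracket -> illegal
(7,1): flips 2 -> legal
(7,2): no bracket -> illegal
(7,3): no bracket -> illegal
W mobility = 7

Answer: B=5 W=7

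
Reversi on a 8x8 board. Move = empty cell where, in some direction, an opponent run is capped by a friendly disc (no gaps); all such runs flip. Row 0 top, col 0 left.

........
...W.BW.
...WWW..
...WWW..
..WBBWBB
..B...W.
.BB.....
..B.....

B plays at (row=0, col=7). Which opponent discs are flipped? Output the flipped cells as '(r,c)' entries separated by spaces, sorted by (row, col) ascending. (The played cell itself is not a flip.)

Dir NW: edge -> no flip
Dir N: edge -> no flip
Dir NE: edge -> no flip
Dir W: first cell '.' (not opp) -> no flip
Dir E: edge -> no flip
Dir SW: opp run (1,6) (2,5) (3,4) capped by B -> flip
Dir S: first cell '.' (not opp) -> no flip
Dir SE: edge -> no flip

Answer: (1,6) (2,5) (3,4)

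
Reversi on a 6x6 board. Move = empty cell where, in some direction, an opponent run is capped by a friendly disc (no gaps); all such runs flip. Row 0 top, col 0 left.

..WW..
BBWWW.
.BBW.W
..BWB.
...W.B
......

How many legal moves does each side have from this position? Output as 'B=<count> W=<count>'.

-- B to move --
(0,1): flips 2 -> legal
(0,4): flips 1 -> legal
(0,5): flips 2 -> legal
(1,5): flips 3 -> legal
(2,4): flips 1 -> legal
(3,5): no bracket -> illegal
(4,2): no bracket -> illegal
(4,4): flips 1 -> legal
(5,2): flips 1 -> legal
(5,3): no bracket -> illegal
(5,4): flips 1 -> legal
B mobility = 8
-- W to move --
(0,0): flips 2 -> legal
(0,1): no bracket -> illegal
(2,0): flips 3 -> legal
(2,4): no bracket -> illegal
(3,0): flips 1 -> legal
(3,1): flips 2 -> legal
(3,5): flips 1 -> legal
(4,1): flips 1 -> legal
(4,2): flips 2 -> legal
(4,4): no bracket -> illegal
(5,4): no bracket -> illegal
(5,5): no bracket -> illegal
W mobility = 7

Answer: B=8 W=7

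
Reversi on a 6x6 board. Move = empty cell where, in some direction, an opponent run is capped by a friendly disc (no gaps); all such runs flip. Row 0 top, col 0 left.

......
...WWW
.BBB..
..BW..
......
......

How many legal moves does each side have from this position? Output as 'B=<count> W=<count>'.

Answer: B=6 W=3

Derivation:
-- B to move --
(0,2): no bracket -> illegal
(0,3): flips 1 -> legal
(0,4): flips 1 -> legal
(0,5): flips 1 -> legal
(1,2): no bracket -> illegal
(2,4): no bracket -> illegal
(2,5): no bracket -> illegal
(3,4): flips 1 -> legal
(4,2): no bracket -> illegal
(4,3): flips 1 -> legal
(4,4): flips 1 -> legal
B mobility = 6
-- W to move --
(1,0): no bracket -> illegal
(1,1): flips 1 -> legal
(1,2): no bracket -> illegal
(2,0): no bracket -> illegal
(2,4): no bracket -> illegal
(3,0): no bracket -> illegal
(3,1): flips 2 -> legal
(3,4): no bracket -> illegal
(4,1): flips 2 -> legal
(4,2): no bracket -> illegal
(4,3): no bracket -> illegal
W mobility = 3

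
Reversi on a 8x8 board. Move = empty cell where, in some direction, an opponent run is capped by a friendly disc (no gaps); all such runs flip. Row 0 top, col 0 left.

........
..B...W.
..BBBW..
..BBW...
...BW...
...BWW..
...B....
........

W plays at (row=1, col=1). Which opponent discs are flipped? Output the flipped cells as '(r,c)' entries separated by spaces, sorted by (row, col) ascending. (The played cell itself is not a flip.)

Dir NW: first cell '.' (not opp) -> no flip
Dir N: first cell '.' (not opp) -> no flip
Dir NE: first cell '.' (not opp) -> no flip
Dir W: first cell '.' (not opp) -> no flip
Dir E: opp run (1,2), next='.' -> no flip
Dir SW: first cell '.' (not opp) -> no flip
Dir S: first cell '.' (not opp) -> no flip
Dir SE: opp run (2,2) (3,3) capped by W -> flip

Answer: (2,2) (3,3)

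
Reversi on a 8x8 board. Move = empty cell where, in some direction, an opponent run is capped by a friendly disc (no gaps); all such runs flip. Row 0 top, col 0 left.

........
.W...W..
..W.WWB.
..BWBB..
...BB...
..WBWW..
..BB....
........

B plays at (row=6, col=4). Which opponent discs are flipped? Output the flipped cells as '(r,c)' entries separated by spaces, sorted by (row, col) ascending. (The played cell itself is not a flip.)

Dir NW: first cell 'B' (not opp) -> no flip
Dir N: opp run (5,4) capped by B -> flip
Dir NE: opp run (5,5), next='.' -> no flip
Dir W: first cell 'B' (not opp) -> no flip
Dir E: first cell '.' (not opp) -> no flip
Dir SW: first cell '.' (not opp) -> no flip
Dir S: first cell '.' (not opp) -> no flip
Dir SE: first cell '.' (not opp) -> no flip

Answer: (5,4)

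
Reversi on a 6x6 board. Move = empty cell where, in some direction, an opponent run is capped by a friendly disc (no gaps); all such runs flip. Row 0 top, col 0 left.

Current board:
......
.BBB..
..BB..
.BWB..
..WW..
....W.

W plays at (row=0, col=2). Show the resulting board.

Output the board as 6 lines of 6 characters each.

Place W at (0,2); scan 8 dirs for brackets.
Dir NW: edge -> no flip
Dir N: edge -> no flip
Dir NE: edge -> no flip
Dir W: first cell '.' (not opp) -> no flip
Dir E: first cell '.' (not opp) -> no flip
Dir SW: opp run (1,1), next='.' -> no flip
Dir S: opp run (1,2) (2,2) capped by W -> flip
Dir SE: opp run (1,3), next='.' -> no flip
All flips: (1,2) (2,2)

Answer: ..W...
.BWB..
..WB..
.BWB..
..WW..
....W.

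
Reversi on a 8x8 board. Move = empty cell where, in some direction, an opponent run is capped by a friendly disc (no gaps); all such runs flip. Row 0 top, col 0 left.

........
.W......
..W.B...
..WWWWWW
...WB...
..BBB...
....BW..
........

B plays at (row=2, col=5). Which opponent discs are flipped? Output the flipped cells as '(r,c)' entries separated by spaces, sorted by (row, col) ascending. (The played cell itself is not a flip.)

Answer: (3,4) (4,3)

Derivation:
Dir NW: first cell '.' (not opp) -> no flip
Dir N: first cell '.' (not opp) -> no flip
Dir NE: first cell '.' (not opp) -> no flip
Dir W: first cell 'B' (not opp) -> no flip
Dir E: first cell '.' (not opp) -> no flip
Dir SW: opp run (3,4) (4,3) capped by B -> flip
Dir S: opp run (3,5), next='.' -> no flip
Dir SE: opp run (3,6), next='.' -> no flip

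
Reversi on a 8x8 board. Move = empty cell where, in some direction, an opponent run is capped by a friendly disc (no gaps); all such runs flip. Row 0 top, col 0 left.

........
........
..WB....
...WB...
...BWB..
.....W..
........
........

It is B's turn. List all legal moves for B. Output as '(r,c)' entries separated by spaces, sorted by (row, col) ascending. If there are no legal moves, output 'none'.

(1,1): no bracket -> illegal
(1,2): no bracket -> illegal
(1,3): no bracket -> illegal
(2,1): flips 1 -> legal
(2,4): no bracket -> illegal
(3,1): no bracket -> illegal
(3,2): flips 1 -> legal
(3,5): no bracket -> illegal
(4,2): no bracket -> illegal
(4,6): no bracket -> illegal
(5,3): no bracket -> illegal
(5,4): flips 1 -> legal
(5,6): no bracket -> illegal
(6,4): no bracket -> illegal
(6,5): flips 1 -> legal
(6,6): no bracket -> illegal

Answer: (2,1) (3,2) (5,4) (6,5)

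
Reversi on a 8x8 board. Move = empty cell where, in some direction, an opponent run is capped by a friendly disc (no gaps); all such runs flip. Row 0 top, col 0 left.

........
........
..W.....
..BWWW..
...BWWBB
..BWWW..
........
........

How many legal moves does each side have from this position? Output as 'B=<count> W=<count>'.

-- B to move --
(1,1): no bracket -> illegal
(1,2): flips 1 -> legal
(1,3): no bracket -> illegal
(2,1): no bracket -> illegal
(2,3): flips 1 -> legal
(2,4): flips 1 -> legal
(2,5): flips 1 -> legal
(2,6): no bracket -> illegal
(3,1): no bracket -> illegal
(3,6): flips 3 -> legal
(4,2): no bracket -> illegal
(5,6): flips 3 -> legal
(6,2): no bracket -> illegal
(6,3): flips 1 -> legal
(6,4): flips 1 -> legal
(6,5): flips 1 -> legal
(6,6): no bracket -> illegal
B mobility = 9
-- W to move --
(2,1): flips 2 -> legal
(2,3): no bracket -> illegal
(3,1): flips 1 -> legal
(3,6): no bracket -> illegal
(3,7): flips 1 -> legal
(4,1): no bracket -> illegal
(4,2): flips 2 -> legal
(5,1): flips 1 -> legal
(5,6): no bracket -> illegal
(5,7): flips 1 -> legal
(6,1): flips 2 -> legal
(6,2): no bracket -> illegal
(6,3): no bracket -> illegal
W mobility = 7

Answer: B=9 W=7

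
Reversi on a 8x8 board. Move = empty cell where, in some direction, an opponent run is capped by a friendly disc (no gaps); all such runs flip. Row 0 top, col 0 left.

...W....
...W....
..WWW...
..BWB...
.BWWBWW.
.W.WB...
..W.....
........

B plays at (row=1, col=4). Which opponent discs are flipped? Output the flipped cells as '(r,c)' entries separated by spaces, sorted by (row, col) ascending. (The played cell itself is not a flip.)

Dir NW: opp run (0,3), next=edge -> no flip
Dir N: first cell '.' (not opp) -> no flip
Dir NE: first cell '.' (not opp) -> no flip
Dir W: opp run (1,3), next='.' -> no flip
Dir E: first cell '.' (not opp) -> no flip
Dir SW: opp run (2,3) capped by B -> flip
Dir S: opp run (2,4) capped by B -> flip
Dir SE: first cell '.' (not opp) -> no flip

Answer: (2,3) (2,4)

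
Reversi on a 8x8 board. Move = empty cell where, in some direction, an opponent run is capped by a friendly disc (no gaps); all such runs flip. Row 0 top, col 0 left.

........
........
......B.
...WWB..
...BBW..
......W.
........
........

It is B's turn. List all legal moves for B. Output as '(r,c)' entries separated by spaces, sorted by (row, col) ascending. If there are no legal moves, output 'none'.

Answer: (2,2) (2,3) (2,4) (2,5) (3,2) (4,6) (5,5)

Derivation:
(2,2): flips 1 -> legal
(2,3): flips 1 -> legal
(2,4): flips 1 -> legal
(2,5): flips 1 -> legal
(3,2): flips 2 -> legal
(3,6): no bracket -> illegal
(4,2): no bracket -> illegal
(4,6): flips 1 -> legal
(4,7): no bracket -> illegal
(5,4): no bracket -> illegal
(5,5): flips 1 -> legal
(5,7): no bracket -> illegal
(6,5): no bracket -> illegal
(6,6): no bracket -> illegal
(6,7): no bracket -> illegal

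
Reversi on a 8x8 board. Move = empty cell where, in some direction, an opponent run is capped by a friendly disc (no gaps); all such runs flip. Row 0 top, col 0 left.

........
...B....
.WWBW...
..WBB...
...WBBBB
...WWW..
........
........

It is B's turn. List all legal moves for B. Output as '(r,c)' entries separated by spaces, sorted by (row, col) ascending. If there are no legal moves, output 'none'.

(1,0): no bracket -> illegal
(1,1): flips 1 -> legal
(1,2): no bracket -> illegal
(1,4): flips 1 -> legal
(1,5): flips 1 -> legal
(2,0): flips 2 -> legal
(2,5): flips 1 -> legal
(3,0): no bracket -> illegal
(3,1): flips 2 -> legal
(3,5): flips 1 -> legal
(4,1): flips 1 -> legal
(4,2): flips 1 -> legal
(5,2): flips 1 -> legal
(5,6): no bracket -> illegal
(6,2): flips 1 -> legal
(6,3): flips 3 -> legal
(6,4): flips 2 -> legal
(6,5): flips 1 -> legal
(6,6): flips 1 -> legal

Answer: (1,1) (1,4) (1,5) (2,0) (2,5) (3,1) (3,5) (4,1) (4,2) (5,2) (6,2) (6,3) (6,4) (6,5) (6,6)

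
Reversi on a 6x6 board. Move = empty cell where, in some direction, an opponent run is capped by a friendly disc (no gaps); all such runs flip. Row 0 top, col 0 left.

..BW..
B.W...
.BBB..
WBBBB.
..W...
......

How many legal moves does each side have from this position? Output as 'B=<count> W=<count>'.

-- B to move --
(0,1): flips 1 -> legal
(0,4): flips 1 -> legal
(1,1): no bracket -> illegal
(1,3): no bracket -> illegal
(1,4): no bracket -> illegal
(2,0): no bracket -> illegal
(4,0): no bracket -> illegal
(4,1): no bracket -> illegal
(4,3): no bracket -> illegal
(5,1): flips 1 -> legal
(5,2): flips 1 -> legal
(5,3): flips 1 -> legal
B mobility = 5
-- W to move --
(0,0): no bracket -> illegal
(0,1): flips 1 -> legal
(1,1): no bracket -> illegal
(1,3): no bracket -> illegal
(1,4): no bracket -> illegal
(2,0): flips 1 -> legal
(2,4): flips 1 -> legal
(2,5): no bracket -> illegal
(3,5): flips 4 -> legal
(4,0): no bracket -> illegal
(4,1): no bracket -> illegal
(4,3): no bracket -> illegal
(4,4): no bracket -> illegal
(4,5): flips 2 -> legal
W mobility = 5

Answer: B=5 W=5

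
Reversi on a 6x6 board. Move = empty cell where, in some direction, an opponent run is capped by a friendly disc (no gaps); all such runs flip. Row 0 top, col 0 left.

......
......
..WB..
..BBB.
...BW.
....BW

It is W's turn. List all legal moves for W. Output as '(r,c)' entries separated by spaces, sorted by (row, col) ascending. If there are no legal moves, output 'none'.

(1,2): no bracket -> illegal
(1,3): no bracket -> illegal
(1,4): no bracket -> illegal
(2,1): no bracket -> illegal
(2,4): flips 2 -> legal
(2,5): no bracket -> illegal
(3,1): no bracket -> illegal
(3,5): no bracket -> illegal
(4,1): no bracket -> illegal
(4,2): flips 2 -> legal
(4,5): no bracket -> illegal
(5,2): no bracket -> illegal
(5,3): flips 1 -> legal

Answer: (2,4) (4,2) (5,3)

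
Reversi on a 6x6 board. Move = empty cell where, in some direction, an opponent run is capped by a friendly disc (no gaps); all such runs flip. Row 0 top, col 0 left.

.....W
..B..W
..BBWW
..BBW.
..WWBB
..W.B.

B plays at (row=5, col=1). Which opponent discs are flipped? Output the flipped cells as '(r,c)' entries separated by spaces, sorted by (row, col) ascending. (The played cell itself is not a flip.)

Answer: (4,2)

Derivation:
Dir NW: first cell '.' (not opp) -> no flip
Dir N: first cell '.' (not opp) -> no flip
Dir NE: opp run (4,2) capped by B -> flip
Dir W: first cell '.' (not opp) -> no flip
Dir E: opp run (5,2), next='.' -> no flip
Dir SW: edge -> no flip
Dir S: edge -> no flip
Dir SE: edge -> no flip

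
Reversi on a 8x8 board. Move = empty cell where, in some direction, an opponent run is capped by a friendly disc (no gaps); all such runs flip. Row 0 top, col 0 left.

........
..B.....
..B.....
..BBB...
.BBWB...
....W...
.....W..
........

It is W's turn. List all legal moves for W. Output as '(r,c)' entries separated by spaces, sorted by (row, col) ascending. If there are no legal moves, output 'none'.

Answer: (2,1) (2,3) (2,4) (2,5) (4,0) (4,5)

Derivation:
(0,1): no bracket -> illegal
(0,2): no bracket -> illegal
(0,3): no bracket -> illegal
(1,1): no bracket -> illegal
(1,3): no bracket -> illegal
(2,1): flips 1 -> legal
(2,3): flips 1 -> legal
(2,4): flips 2 -> legal
(2,5): flips 1 -> legal
(3,0): no bracket -> illegal
(3,1): no bracket -> illegal
(3,5): no bracket -> illegal
(4,0): flips 2 -> legal
(4,5): flips 1 -> legal
(5,0): no bracket -> illegal
(5,1): no bracket -> illegal
(5,2): no bracket -> illegal
(5,3): no bracket -> illegal
(5,5): no bracket -> illegal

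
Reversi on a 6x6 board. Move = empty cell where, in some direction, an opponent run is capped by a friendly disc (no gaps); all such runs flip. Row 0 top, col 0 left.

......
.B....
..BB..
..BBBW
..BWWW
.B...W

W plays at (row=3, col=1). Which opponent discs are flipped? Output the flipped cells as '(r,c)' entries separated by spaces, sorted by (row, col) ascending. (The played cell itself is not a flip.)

Dir NW: first cell '.' (not opp) -> no flip
Dir N: first cell '.' (not opp) -> no flip
Dir NE: opp run (2,2), next='.' -> no flip
Dir W: first cell '.' (not opp) -> no flip
Dir E: opp run (3,2) (3,3) (3,4) capped by W -> flip
Dir SW: first cell '.' (not opp) -> no flip
Dir S: first cell '.' (not opp) -> no flip
Dir SE: opp run (4,2), next='.' -> no flip

Answer: (3,2) (3,3) (3,4)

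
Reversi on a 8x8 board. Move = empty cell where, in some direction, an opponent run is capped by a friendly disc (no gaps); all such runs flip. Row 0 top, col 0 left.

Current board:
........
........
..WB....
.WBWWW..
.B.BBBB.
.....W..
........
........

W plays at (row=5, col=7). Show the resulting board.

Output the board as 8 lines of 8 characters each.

Place W at (5,7); scan 8 dirs for brackets.
Dir NW: opp run (4,6) capped by W -> flip
Dir N: first cell '.' (not opp) -> no flip
Dir NE: edge -> no flip
Dir W: first cell '.' (not opp) -> no flip
Dir E: edge -> no flip
Dir SW: first cell '.' (not opp) -> no flip
Dir S: first cell '.' (not opp) -> no flip
Dir SE: edge -> no flip
All flips: (4,6)

Answer: ........
........
..WB....
.WBWWW..
.B.BBBW.
.....W.W
........
........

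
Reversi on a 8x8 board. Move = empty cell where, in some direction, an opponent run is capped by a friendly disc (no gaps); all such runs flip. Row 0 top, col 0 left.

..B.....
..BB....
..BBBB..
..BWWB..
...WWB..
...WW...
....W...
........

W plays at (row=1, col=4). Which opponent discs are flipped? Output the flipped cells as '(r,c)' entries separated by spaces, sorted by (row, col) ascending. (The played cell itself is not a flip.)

Answer: (2,4)

Derivation:
Dir NW: first cell '.' (not opp) -> no flip
Dir N: first cell '.' (not opp) -> no flip
Dir NE: first cell '.' (not opp) -> no flip
Dir W: opp run (1,3) (1,2), next='.' -> no flip
Dir E: first cell '.' (not opp) -> no flip
Dir SW: opp run (2,3) (3,2), next='.' -> no flip
Dir S: opp run (2,4) capped by W -> flip
Dir SE: opp run (2,5), next='.' -> no flip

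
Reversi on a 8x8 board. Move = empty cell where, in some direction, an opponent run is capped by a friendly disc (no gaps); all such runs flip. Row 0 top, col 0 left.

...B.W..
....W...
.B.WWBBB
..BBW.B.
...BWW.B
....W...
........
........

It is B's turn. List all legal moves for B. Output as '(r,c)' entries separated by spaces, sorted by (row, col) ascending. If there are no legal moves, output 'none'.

Answer: (1,3) (1,5) (2,2) (3,5) (4,6) (5,5) (6,3) (6,5)

Derivation:
(0,4): no bracket -> illegal
(0,6): no bracket -> illegal
(1,2): no bracket -> illegal
(1,3): flips 1 -> legal
(1,5): flips 1 -> legal
(1,6): no bracket -> illegal
(2,2): flips 2 -> legal
(3,5): flips 1 -> legal
(4,6): flips 2 -> legal
(5,3): no bracket -> illegal
(5,5): flips 1 -> legal
(5,6): no bracket -> illegal
(6,3): flips 2 -> legal
(6,4): no bracket -> illegal
(6,5): flips 1 -> legal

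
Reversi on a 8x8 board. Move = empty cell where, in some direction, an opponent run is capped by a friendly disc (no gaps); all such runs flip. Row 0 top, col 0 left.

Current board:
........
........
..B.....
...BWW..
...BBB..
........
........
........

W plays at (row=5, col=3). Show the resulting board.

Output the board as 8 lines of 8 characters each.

Place W at (5,3); scan 8 dirs for brackets.
Dir NW: first cell '.' (not opp) -> no flip
Dir N: opp run (4,3) (3,3), next='.' -> no flip
Dir NE: opp run (4,4) capped by W -> flip
Dir W: first cell '.' (not opp) -> no flip
Dir E: first cell '.' (not opp) -> no flip
Dir SW: first cell '.' (not opp) -> no flip
Dir S: first cell '.' (not opp) -> no flip
Dir SE: first cell '.' (not opp) -> no flip
All flips: (4,4)

Answer: ........
........
..B.....
...BWW..
...BWB..
...W....
........
........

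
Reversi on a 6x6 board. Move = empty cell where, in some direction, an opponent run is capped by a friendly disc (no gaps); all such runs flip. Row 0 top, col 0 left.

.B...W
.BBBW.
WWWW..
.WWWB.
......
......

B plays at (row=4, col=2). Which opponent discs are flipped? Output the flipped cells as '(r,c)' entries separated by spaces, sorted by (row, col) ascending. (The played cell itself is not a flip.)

Answer: (2,2) (3,2)

Derivation:
Dir NW: opp run (3,1) (2,0), next=edge -> no flip
Dir N: opp run (3,2) (2,2) capped by B -> flip
Dir NE: opp run (3,3), next='.' -> no flip
Dir W: first cell '.' (not opp) -> no flip
Dir E: first cell '.' (not opp) -> no flip
Dir SW: first cell '.' (not opp) -> no flip
Dir S: first cell '.' (not opp) -> no flip
Dir SE: first cell '.' (not opp) -> no flip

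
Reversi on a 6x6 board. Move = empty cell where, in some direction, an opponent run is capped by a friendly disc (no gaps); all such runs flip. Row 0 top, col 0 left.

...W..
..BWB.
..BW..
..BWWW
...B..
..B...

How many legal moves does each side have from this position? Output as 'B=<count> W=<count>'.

Answer: B=5 W=9

Derivation:
-- B to move --
(0,2): no bracket -> illegal
(0,4): flips 1 -> legal
(2,4): flips 1 -> legal
(2,5): flips 1 -> legal
(4,2): no bracket -> illegal
(4,4): flips 1 -> legal
(4,5): flips 2 -> legal
B mobility = 5
-- W to move --
(0,1): flips 1 -> legal
(0,2): no bracket -> illegal
(0,4): no bracket -> illegal
(0,5): flips 1 -> legal
(1,1): flips 2 -> legal
(1,5): flips 1 -> legal
(2,1): flips 2 -> legal
(2,4): no bracket -> illegal
(2,5): flips 1 -> legal
(3,1): flips 2 -> legal
(4,1): flips 1 -> legal
(4,2): no bracket -> illegal
(4,4): no bracket -> illegal
(5,1): no bracket -> illegal
(5,3): flips 1 -> legal
(5,4): no bracket -> illegal
W mobility = 9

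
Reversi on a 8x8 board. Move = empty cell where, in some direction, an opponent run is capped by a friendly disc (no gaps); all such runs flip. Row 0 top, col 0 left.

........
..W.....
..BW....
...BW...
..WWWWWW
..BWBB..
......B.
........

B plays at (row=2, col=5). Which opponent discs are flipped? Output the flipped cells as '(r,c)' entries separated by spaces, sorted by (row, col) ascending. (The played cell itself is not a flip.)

Dir NW: first cell '.' (not opp) -> no flip
Dir N: first cell '.' (not opp) -> no flip
Dir NE: first cell '.' (not opp) -> no flip
Dir W: first cell '.' (not opp) -> no flip
Dir E: first cell '.' (not opp) -> no flip
Dir SW: opp run (3,4) (4,3) capped by B -> flip
Dir S: first cell '.' (not opp) -> no flip
Dir SE: first cell '.' (not opp) -> no flip

Answer: (3,4) (4,3)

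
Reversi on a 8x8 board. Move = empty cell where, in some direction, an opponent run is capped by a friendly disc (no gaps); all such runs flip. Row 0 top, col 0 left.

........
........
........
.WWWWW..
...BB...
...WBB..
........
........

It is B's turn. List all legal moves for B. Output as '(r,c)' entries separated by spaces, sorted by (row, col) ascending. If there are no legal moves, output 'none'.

Answer: (2,1) (2,2) (2,3) (2,4) (2,5) (2,6) (5,2) (6,2) (6,3)

Derivation:
(2,0): no bracket -> illegal
(2,1): flips 1 -> legal
(2,2): flips 1 -> legal
(2,3): flips 1 -> legal
(2,4): flips 1 -> legal
(2,5): flips 1 -> legal
(2,6): flips 1 -> legal
(3,0): no bracket -> illegal
(3,6): no bracket -> illegal
(4,0): no bracket -> illegal
(4,1): no bracket -> illegal
(4,2): no bracket -> illegal
(4,5): no bracket -> illegal
(4,6): no bracket -> illegal
(5,2): flips 1 -> legal
(6,2): flips 1 -> legal
(6,3): flips 1 -> legal
(6,4): no bracket -> illegal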